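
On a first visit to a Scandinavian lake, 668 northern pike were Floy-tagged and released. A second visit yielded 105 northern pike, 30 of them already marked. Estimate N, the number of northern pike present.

The marked fraction in the recapture sample should equal the marked fraction in the population: 30/105 = 668/N.
N = (668 × 105) / 30 = 70140 / 30 = 2338

N = 2338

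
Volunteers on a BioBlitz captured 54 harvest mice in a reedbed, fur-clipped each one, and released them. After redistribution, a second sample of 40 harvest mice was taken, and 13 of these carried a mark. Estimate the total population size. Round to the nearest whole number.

N = (54 × 40) / 13 = 2160 / 13 ≈ 166.2 → 166

N ≈ 166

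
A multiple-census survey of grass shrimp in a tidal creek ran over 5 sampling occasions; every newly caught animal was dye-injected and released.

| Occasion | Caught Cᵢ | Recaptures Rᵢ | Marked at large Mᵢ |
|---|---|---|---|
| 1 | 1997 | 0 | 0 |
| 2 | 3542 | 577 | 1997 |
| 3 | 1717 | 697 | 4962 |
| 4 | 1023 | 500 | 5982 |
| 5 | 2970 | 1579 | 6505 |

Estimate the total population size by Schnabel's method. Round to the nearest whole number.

N ≈ 12,238

Σ MᵢCᵢ = 0·1997 + 1997·3542 + 4962·1717 + 5982·1023 + 6505·2970 = 0 + 7073374 + 8519754 + 6119586 + 19319850 = 41032564
Σ Rᵢ = 0 + 577 + 697 + 500 + 1579 = 3353
N̂ = 41032564 / 3353 ≈ 12237.6 → 12238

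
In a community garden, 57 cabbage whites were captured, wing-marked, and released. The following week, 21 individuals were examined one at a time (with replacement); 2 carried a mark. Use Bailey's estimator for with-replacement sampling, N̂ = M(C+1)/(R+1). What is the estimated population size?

N̂ = 57·(21+1)/(2+1) = 57·22/3 = 1254/3 = 418

N = 418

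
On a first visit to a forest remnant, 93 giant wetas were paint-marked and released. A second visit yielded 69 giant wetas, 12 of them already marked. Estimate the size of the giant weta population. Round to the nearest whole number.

N = (93 × 69) / 12 = 6417 / 12 ≈ 534.8 → 535

N ≈ 535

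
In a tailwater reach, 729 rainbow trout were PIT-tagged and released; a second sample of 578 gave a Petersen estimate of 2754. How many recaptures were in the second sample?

From N = M·C/R: R = M·C / N = 729·578 / 2754 = 421362 / 2754 = 153.

R = 153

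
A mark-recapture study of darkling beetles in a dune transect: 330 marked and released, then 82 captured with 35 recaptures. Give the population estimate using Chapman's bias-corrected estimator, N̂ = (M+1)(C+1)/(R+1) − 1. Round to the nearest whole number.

N ≈ 762

N̂ = (330+1)(82+1)/(35+1) − 1 = 331·83/36 − 1
= 27473/36 − 1 ≈ 763.1 − 1 ≈ 762.1 → 762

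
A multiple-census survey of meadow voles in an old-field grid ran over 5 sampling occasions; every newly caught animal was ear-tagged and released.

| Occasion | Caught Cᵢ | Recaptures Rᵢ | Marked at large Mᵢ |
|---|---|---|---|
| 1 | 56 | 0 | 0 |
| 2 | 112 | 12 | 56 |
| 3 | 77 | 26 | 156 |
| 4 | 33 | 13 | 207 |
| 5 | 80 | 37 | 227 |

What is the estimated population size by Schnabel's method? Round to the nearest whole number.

N ≈ 492

Σ MᵢCᵢ = 0·56 + 56·112 + 156·77 + 207·33 + 227·80 = 0 + 6272 + 12012 + 6831 + 18160 = 43275
Σ Rᵢ = 0 + 12 + 26 + 13 + 37 = 88
N̂ = 43275 / 88 ≈ 491.8 → 492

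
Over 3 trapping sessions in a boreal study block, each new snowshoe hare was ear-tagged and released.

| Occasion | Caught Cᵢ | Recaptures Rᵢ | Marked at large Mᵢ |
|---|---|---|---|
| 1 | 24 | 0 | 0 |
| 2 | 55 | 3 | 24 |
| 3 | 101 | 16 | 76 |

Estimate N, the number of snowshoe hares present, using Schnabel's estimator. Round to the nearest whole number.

Σ MᵢCᵢ = 0·24 + 24·55 + 76·101 = 0 + 1320 + 7676 = 8996
Σ Rᵢ = 0 + 3 + 16 = 19
N̂ = 8996 / 19 ≈ 473.47 → 473

N ≈ 473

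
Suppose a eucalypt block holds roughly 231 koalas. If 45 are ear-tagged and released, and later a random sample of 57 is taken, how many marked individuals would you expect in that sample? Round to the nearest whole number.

The marked fraction of the population is 45/231, so in a sample of 57 expect C·(M/N) marked.
E[R] = 45 × 57 / 231 = 2565 / 231 ≈ 11.1 → 11

expected recaptures ≈ 11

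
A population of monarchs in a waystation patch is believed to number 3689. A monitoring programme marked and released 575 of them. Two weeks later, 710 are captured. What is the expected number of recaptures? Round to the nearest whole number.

Expected recaptures E[R] = M·C / N.
E[R] = 575 × 710 / 3689 = 408250 / 3689 ≈ 110.7 → 111

expected recaptures ≈ 111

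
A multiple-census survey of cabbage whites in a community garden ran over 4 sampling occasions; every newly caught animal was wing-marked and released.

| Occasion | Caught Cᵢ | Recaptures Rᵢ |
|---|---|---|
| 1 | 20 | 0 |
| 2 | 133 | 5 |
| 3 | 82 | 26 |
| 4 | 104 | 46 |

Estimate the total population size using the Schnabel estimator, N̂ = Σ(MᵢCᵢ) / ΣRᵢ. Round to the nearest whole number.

N ≈ 468

Marked at large before each occasion: Mᵢ = Σⱼ<ᵢ (Cⱼ − Rⱼ) → M1=0, M2=20, M3=148, M4=204
Σ MᵢCᵢ = 0·20 + 20·133 + 148·82 + 204·104 = 0 + 2660 + 12136 + 21216 = 36012
Σ Rᵢ = 0 + 5 + 26 + 46 = 77
N̂ = 36012 / 77 ≈ 467.7 → 468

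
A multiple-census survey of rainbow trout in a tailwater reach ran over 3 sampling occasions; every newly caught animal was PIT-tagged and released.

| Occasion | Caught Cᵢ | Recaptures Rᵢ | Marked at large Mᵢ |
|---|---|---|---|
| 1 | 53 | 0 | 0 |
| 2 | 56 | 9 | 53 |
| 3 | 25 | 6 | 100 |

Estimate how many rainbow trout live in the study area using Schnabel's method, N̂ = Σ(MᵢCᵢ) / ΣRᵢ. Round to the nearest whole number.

N ≈ 365

Σ MᵢCᵢ = 0·53 + 53·56 + 100·25 = 0 + 2968 + 2500 = 5468
Σ Rᵢ = 0 + 9 + 6 = 15
N̂ = 5468 / 15 ≈ 364.5 → 365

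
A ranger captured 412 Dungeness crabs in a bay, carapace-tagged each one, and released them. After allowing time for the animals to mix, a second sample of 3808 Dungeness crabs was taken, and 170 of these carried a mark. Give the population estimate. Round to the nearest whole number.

N ≈ 9229

Lincoln-Petersen assumes M/N = R/C, so N = M·C / R.
N = (412 × 3808) / 170 = 1568896 / 170 ≈ 9228.8 → 9229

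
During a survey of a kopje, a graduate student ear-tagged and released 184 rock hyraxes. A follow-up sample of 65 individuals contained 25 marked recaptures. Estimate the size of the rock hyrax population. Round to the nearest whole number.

If marked individuals mix randomly, R/C ≈ M/N, giving N ≈ M·C/R.
N = (184 × 65) / 25 = 11960 / 25 ≈ 478.4 → 478

N ≈ 478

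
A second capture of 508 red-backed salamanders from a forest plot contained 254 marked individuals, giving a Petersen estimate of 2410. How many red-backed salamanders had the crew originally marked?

From N = M·C/R: M = N·R / C = 2410·254 / 508 = 612140 / 508 = 1205.

M = 1205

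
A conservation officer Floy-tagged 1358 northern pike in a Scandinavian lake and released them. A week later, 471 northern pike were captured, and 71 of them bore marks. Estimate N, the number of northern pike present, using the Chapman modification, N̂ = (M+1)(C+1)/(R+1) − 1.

N̂ = (1358+1)(471+1)/(71+1) − 1 = 1359·472/72 − 1
= 641448/72 − 1 = 8909 − 1 = 8908

N = 8908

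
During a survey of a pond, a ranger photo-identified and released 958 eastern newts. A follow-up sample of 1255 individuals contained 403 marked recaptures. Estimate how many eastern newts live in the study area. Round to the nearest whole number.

N = (958 × 1255) / 403 = 1202290 / 403 ≈ 2983.3 → 2983

N ≈ 2983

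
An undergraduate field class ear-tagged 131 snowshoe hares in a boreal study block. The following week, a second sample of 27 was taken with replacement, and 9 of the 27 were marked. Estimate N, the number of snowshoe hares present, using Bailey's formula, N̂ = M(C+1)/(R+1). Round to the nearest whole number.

N̂ = 131·(27+1)/(9+1) = 131·28/10 = 3668/10 ≈ 366.8 → 367

N ≈ 367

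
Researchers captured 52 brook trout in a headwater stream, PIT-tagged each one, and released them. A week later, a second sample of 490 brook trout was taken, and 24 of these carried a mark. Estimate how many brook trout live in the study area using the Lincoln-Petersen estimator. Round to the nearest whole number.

N ≈ 1062

Lincoln-Petersen assumes M/N = R/C, so N = M·C / R.
N = (52 × 490) / 24 = 25480 / 24 ≈ 1061.7 → 1062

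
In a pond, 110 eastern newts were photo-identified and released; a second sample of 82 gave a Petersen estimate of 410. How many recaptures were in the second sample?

From N = M·C/R: R = M·C / N = 110·82 / 410 = 9020 / 410 = 22.

R = 22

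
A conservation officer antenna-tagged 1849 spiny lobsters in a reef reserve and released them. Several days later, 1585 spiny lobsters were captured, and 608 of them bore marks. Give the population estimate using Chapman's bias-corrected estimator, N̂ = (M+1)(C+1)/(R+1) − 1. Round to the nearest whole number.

N ≈ 4817

N̂ = (1849+1)(1585+1)/(608+1) − 1 = 1850·1586/609 − 1
= 2934100/609 − 1 ≈ 4817.9 − 1 ≈ 4816.9 → 4817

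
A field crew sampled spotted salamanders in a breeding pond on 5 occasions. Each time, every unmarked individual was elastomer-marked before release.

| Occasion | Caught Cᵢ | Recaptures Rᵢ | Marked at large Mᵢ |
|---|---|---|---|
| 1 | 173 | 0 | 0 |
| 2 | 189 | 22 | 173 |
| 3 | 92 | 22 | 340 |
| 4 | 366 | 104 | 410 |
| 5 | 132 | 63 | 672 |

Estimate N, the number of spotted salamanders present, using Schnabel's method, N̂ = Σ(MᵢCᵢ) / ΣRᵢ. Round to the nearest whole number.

Σ MᵢCᵢ = 0·173 + 173·189 + 340·92 + 410·366 + 672·132 = 0 + 32697 + 31280 + 150060 + 88704 = 302741
Σ Rᵢ = 0 + 22 + 22 + 104 + 63 = 211
N̂ = 302741 / 211 ≈ 1434.8 → 1435

N ≈ 1435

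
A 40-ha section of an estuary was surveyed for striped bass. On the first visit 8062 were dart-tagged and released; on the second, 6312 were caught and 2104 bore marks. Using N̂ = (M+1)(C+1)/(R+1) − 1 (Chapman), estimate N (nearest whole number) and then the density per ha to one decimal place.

density ≈ 604.5 striped bass per ha

N̂ = 8063·6313/2105 − 1 = 50901719/2105 − 1 ≈ 24180.3 → 24180
Density = N̂ / area = 24180 / 40 ≈ 604.50 → 604.5 per ha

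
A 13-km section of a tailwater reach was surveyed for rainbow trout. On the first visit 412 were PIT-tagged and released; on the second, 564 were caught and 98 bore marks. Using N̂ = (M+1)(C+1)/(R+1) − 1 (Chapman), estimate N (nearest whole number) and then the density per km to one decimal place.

N̂ = 413·565/99 − 1 = 233345/99 − 1 ≈ 2356.0 → 2356
Density = N̂ / area = 2356 / 13 ≈ 181.23 → 181.2 per km

density ≈ 181.2 rainbow trout per km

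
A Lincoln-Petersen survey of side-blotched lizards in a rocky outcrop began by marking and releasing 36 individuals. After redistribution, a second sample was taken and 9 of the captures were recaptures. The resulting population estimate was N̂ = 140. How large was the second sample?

C = 35

From N = M·C/R: C = N·R / M = 140·9 / 36 = 1260 / 36 = 35.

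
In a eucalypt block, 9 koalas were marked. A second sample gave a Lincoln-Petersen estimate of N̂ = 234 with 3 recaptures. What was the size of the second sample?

C = 78

From N = M·C/R: C = N·R / M = 234·3 / 9 = 702 / 9 = 78.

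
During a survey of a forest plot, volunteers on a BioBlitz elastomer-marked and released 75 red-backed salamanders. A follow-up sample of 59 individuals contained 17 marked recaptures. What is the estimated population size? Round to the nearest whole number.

N = (75 × 59) / 17 = 4425 / 17 ≈ 260.3 → 260

N ≈ 260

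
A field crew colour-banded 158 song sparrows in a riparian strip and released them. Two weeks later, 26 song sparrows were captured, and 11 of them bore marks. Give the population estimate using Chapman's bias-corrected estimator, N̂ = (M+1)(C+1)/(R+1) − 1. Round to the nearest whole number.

N ≈ 357

N̂ = (158+1)(26+1)/(11+1) − 1 = 159·27/12 − 1
= 4293/12 − 1 ≈ 357.8 − 1 ≈ 356.8 → 357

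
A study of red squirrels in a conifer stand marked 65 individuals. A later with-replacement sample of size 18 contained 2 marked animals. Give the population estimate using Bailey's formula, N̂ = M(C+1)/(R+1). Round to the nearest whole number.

N ≈ 412

N̂ = 65·(18+1)/(2+1) = 65·19/3 = 1235/3 ≈ 411.7 → 412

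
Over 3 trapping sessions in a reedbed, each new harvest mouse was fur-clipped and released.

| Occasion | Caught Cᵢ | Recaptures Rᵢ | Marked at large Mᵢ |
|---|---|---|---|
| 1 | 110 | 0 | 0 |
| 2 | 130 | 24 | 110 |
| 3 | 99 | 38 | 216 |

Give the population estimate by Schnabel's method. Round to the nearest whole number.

N ≈ 576

Σ MᵢCᵢ = 0·110 + 110·130 + 216·99 = 0 + 14300 + 21384 = 35684
Σ Rᵢ = 0 + 24 + 38 = 62
N̂ = 35684 / 62 ≈ 575.5 → 576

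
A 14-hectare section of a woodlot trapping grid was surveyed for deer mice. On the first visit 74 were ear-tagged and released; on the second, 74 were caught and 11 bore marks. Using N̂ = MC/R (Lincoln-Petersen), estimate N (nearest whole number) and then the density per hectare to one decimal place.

N̂ = 74·74/11 = 5476/11 ≈ 497.8 → 498
Density = N̂ / area = 498 / 14 ≈ 35.57 → 35.6 per hectare

density ≈ 35.6 deer mice per hectare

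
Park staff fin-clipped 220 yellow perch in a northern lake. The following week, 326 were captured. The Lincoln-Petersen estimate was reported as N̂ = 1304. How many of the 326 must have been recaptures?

From N = M·C/R: R = M·C / N = 220·326 / 1304 = 71720 / 1304 = 55.

R = 55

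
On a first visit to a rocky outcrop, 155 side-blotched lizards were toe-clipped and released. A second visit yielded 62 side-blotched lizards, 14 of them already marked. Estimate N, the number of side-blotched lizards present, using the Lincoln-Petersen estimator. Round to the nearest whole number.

N ≈ 686

Lincoln-Petersen assumes M/N = R/C, so N = M·C / R.
N = (155 × 62) / 14 = 9610 / 14 ≈ 686.4 → 686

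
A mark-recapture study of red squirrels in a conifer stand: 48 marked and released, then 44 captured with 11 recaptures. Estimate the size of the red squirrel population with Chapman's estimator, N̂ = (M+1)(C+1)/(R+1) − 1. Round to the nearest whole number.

N ≈ 183

N̂ = (48+1)(44+1)/(11+1) − 1 = 49·45/12 − 1
= 2205/12 − 1 ≈ 183.8 − 1 ≈ 182.8 → 183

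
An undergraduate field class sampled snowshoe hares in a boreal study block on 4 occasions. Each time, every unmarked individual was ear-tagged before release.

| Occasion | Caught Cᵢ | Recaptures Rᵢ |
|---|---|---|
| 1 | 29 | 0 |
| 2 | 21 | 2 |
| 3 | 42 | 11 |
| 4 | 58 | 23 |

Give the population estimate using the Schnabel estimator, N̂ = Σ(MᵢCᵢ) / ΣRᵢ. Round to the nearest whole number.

Marked at large before each occasion: Mᵢ = Σⱼ<ᵢ (Cⱼ − Rⱼ) → M1=0, M2=29, M3=48, M4=79
Σ MᵢCᵢ = 0·29 + 29·21 + 48·42 + 79·58 = 0 + 609 + 2016 + 4582 = 7207
Σ Rᵢ = 0 + 2 + 11 + 23 = 36
N̂ = 7207 / 36 ≈ 200.2 → 200

N ≈ 200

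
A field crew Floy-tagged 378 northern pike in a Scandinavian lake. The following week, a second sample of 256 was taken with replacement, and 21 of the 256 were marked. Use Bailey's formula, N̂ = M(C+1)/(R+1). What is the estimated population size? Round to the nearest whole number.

N̂ = 378·(256+1)/(21+1) = 378·257/22 = 97146/22 ≈ 4415.7 → 4416

N ≈ 4416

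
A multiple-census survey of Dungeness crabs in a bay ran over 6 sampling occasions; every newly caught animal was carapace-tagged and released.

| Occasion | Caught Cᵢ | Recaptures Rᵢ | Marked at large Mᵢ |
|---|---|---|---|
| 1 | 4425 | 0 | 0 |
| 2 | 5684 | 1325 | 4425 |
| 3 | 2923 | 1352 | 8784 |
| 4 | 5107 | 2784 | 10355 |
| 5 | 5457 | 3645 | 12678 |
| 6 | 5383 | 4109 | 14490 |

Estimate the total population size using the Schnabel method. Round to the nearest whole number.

N ≈ 18,986

Σ MᵢCᵢ = 0·4425 + 4425·5684 + 8784·2923 + 10355·5107 + 12678·5457 + 14490·5383 = 0 + 25151700 + 25675632 + 52882985 + 69183846 + 77999670 = 250893833
Σ Rᵢ = 0 + 1325 + 1352 + 2784 + 3645 + 4109 = 13215
N̂ = 250893833 / 13215 ≈ 18985.5 → 18986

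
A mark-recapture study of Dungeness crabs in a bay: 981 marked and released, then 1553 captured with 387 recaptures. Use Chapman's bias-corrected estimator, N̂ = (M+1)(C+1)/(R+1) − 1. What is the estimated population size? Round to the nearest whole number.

N ≈ 3932

N̂ = (981+1)(1553+1)/(387+1) − 1 = 982·1554/388 − 1
= 1526028/388 − 1 ≈ 3933.1 − 1 ≈ 3932.1 → 3932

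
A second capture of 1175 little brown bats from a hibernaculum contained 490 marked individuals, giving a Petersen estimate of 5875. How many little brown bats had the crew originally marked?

From N = M·C/R: M = N·R / C = 5875·490 / 1175 = 2878750 / 1175 = 2450.

M = 2450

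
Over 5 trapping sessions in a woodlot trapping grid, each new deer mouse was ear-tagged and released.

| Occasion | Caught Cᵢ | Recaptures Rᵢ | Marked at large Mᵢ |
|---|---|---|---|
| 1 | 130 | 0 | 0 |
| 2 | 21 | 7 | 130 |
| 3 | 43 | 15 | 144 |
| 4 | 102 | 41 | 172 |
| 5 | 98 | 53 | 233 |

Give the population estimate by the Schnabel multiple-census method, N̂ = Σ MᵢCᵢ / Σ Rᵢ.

N = 425

Σ MᵢCᵢ = 0·130 + 130·21 + 144·43 + 172·102 + 233·98 = 0 + 2730 + 6192 + 17544 + 22834 = 49300
Σ Rᵢ = 0 + 7 + 15 + 41 + 53 = 116
N̂ = 49300 / 116 = 425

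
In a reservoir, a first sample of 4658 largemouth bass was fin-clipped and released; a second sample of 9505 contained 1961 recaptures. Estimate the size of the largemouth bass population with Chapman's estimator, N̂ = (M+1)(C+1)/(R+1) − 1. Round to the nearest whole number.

N ≈ 22,572

N̂ = (4658+1)(9505+1)/(1961+1) − 1 = 4659·9506/1962 − 1
= 44288454/1962 − 1 ≈ 22573.1 − 1 ≈ 22572.1 → 22572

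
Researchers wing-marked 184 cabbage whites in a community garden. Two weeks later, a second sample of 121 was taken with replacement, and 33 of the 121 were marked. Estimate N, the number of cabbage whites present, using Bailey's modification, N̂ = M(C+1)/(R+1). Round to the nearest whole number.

N ≈ 660

N̂ = 184·(121+1)/(33+1) = 184·122/34 = 22448/34 ≈ 660.2 → 660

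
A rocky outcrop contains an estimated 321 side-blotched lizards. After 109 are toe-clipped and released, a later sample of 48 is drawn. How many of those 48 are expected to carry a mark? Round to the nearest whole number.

Expected recaptures E[R] = M·C / N.
E[R] = 109 × 48 / 321 = 5232 / 321 ≈ 16.3 → 16

expected recaptures ≈ 16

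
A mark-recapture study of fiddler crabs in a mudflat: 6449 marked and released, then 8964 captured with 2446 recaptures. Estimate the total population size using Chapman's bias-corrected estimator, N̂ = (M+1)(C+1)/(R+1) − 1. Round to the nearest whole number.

N̂ = (6449+1)(8964+1)/(2446+1) − 1 = 6450·8965/2447 − 1
= 57824250/2447 − 1 ≈ 23630.7 − 1 ≈ 23629.7 → 23630

N ≈ 23,630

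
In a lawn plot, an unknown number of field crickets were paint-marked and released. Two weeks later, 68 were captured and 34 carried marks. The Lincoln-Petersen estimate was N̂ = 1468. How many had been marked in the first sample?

M = 734

From N = M·C/R: M = N·R / C = 1468·34 / 68 = 49912 / 68 = 734.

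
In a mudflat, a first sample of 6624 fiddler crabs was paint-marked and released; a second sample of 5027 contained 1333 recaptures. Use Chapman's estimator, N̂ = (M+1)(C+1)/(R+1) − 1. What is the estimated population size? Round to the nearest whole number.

N ≈ 24,969

N̂ = (6624+1)(5027+1)/(1333+1) − 1 = 6625·5028/1334 − 1
= 33310500/1334 − 1 ≈ 24970.4 − 1 ≈ 24969.4 → 24969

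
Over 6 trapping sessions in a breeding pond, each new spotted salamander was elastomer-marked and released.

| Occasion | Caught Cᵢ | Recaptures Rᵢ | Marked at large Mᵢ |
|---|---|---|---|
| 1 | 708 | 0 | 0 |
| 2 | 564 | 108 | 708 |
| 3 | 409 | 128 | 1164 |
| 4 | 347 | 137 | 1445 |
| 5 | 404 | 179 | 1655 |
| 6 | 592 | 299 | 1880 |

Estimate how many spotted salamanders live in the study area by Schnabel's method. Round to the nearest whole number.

N ≈ 3711

Σ MᵢCᵢ = 0·708 + 708·564 + 1164·409 + 1445·347 + 1655·404 + 1880·592 = 0 + 399312 + 476076 + 501415 + 668620 + 1112960 = 3158383
Σ Rᵢ = 0 + 108 + 128 + 137 + 179 + 299 = 851
N̂ = 3158383 / 851 ≈ 3711.4 → 3711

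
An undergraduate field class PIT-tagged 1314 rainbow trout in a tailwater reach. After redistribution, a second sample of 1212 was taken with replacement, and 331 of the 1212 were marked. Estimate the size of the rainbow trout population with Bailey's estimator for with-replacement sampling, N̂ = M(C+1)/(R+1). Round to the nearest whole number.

N̂ = 1314·(1212+1)/(331+1) = 1314·1213/332 = 1593882/332 ≈ 4800.8 → 4801

N ≈ 4801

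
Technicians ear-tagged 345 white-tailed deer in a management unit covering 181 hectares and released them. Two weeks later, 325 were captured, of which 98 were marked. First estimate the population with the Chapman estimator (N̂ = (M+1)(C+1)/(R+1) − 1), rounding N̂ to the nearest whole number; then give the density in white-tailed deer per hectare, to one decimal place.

density ≈ 6.3 white-tailed deer per hectare

N̂ = 346·326/99 − 1 = 112796/99 − 1 ≈ 1138.4 → 1138
Density = N̂ / area = 1138 / 181 ≈ 6.29 → 6.3 per hectare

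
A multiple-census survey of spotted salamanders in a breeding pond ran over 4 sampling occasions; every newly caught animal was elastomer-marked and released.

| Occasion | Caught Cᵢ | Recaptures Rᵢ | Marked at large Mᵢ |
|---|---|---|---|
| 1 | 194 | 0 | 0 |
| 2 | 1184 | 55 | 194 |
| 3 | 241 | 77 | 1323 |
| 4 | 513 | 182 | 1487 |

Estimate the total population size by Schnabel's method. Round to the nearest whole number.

N ≈ 4176

Σ MᵢCᵢ = 0·194 + 194·1184 + 1323·241 + 1487·513 = 0 + 229696 + 318843 + 762831 = 1311370
Σ Rᵢ = 0 + 55 + 77 + 182 = 314
N̂ = 1311370 / 314 ≈ 4176.3 → 4176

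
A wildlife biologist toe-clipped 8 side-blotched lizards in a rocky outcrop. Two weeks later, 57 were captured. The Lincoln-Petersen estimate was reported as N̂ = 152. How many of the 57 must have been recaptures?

R = 3

From N = M·C/R: R = M·C / N = 8·57 / 152 = 456 / 152 = 3.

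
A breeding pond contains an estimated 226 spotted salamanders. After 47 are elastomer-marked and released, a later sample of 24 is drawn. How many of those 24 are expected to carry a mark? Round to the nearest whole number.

expected recaptures ≈ 5

Expected recaptures E[R] = M·C / N.
E[R] = 47 × 24 / 226 = 1128 / 226 ≈ 5.0 → 5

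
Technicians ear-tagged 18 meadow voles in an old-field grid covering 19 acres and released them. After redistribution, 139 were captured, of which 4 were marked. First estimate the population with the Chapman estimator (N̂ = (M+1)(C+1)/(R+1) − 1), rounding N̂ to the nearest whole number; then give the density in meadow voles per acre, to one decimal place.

N̂ = 19·140/5 − 1 = 2660/5 − 1 = 531
Density = N̂ / area = 531 / 19 ≈ 27.947 → 27.9 per acre

density ≈ 27.9 meadow voles per acre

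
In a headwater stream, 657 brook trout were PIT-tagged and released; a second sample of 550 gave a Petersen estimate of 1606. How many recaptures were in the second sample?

From N = M·C/R: R = M·C / N = 657·550 / 1606 = 361350 / 1606 = 225.

R = 225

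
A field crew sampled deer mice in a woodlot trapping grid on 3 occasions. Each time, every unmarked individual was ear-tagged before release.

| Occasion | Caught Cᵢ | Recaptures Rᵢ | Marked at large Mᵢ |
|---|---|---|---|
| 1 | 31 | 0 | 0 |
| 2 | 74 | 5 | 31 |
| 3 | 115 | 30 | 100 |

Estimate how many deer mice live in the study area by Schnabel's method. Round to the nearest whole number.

N ≈ 394

Σ MᵢCᵢ = 0·31 + 31·74 + 100·115 = 0 + 2294 + 11500 = 13794
Σ Rᵢ = 0 + 5 + 30 = 35
N̂ = 13794 / 35 ≈ 394.1 → 394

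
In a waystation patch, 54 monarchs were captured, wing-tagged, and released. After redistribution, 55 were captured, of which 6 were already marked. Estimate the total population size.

The marked fraction in the recapture sample should equal the marked fraction in the population: 6/55 = 54/N.
N = (54 × 55) / 6 = 2970 / 6 = 495

N = 495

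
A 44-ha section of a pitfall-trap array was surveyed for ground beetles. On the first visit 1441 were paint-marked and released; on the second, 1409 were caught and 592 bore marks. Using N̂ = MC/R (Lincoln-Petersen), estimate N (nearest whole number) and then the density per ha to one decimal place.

density ≈ 78.0 ground beetles per ha

N̂ = 1441·1409/592 = 2030369/592 ≈ 3429.7 → 3430
Density = N̂ / area = 3430 / 44 ≈ 77.95 → 78.0 per ha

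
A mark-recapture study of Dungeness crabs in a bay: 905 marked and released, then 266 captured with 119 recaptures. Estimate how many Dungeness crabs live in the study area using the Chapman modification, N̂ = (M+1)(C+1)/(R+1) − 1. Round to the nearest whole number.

N ≈ 2015

N̂ = (905+1)(266+1)/(119+1) − 1 = 906·267/120 − 1
= 241902/120 − 1 ≈ 2015.8 − 1 ≈ 2014.8 → 2015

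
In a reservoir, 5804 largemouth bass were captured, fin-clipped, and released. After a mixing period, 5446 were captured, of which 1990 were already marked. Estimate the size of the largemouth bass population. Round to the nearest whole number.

N ≈ 15,884

N = (5804 × 5446) / 1990 = 31608584 / 1990 ≈ 15883.7 → 15884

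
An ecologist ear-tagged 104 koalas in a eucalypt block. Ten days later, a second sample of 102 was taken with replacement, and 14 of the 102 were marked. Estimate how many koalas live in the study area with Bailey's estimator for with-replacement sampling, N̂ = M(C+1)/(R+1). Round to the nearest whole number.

N̂ = 104·(102+1)/(14+1) = 104·103/15 = 10712/15 ≈ 714.1 → 714

N ≈ 714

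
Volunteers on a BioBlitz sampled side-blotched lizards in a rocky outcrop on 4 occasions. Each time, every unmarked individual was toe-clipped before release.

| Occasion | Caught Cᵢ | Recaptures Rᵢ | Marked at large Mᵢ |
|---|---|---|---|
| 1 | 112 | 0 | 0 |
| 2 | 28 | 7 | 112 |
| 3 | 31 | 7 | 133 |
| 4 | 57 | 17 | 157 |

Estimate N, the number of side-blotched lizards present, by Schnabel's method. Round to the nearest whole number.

N ≈ 523

Σ MᵢCᵢ = 0·112 + 112·28 + 133·31 + 157·57 = 0 + 3136 + 4123 + 8949 = 16208
Σ Rᵢ = 0 + 7 + 7 + 17 = 31
N̂ = 16208 / 31 ≈ 522.8 → 523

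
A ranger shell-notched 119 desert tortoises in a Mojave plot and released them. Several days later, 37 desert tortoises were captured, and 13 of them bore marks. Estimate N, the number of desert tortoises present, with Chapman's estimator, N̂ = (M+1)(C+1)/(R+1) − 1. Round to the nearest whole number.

N ≈ 325

N̂ = (119+1)(37+1)/(13+1) − 1 = 120·38/14 − 1
= 4560/14 − 1 ≈ 325.7 − 1 ≈ 324.7 → 325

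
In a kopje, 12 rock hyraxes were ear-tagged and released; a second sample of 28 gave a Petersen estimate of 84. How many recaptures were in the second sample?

R = 4

From N = M·C/R: R = M·C / N = 12·28 / 84 = 336 / 84 = 4.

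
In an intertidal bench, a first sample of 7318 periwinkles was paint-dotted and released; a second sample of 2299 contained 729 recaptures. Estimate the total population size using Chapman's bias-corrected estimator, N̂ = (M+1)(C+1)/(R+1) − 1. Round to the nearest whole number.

N̂ = (7318+1)(2299+1)/(729+1) − 1 = 7319·2300/730 − 1
= 16833700/730 − 1 ≈ 23059.9 − 1 ≈ 23058.9 → 23059

N ≈ 23,059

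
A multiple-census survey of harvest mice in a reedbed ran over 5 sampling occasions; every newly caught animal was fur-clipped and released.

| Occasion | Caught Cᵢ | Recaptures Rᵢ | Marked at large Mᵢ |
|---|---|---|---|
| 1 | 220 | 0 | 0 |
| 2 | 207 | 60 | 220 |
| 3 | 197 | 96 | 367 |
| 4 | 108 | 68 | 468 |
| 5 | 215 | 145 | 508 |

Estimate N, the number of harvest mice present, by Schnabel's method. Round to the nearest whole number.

N ≈ 752

Σ MᵢCᵢ = 0·220 + 220·207 + 367·197 + 468·108 + 508·215 = 0 + 45540 + 72299 + 50544 + 109220 = 277603
Σ Rᵢ = 0 + 60 + 96 + 68 + 145 = 369
N̂ = 277603 / 369 ≈ 752.3 → 752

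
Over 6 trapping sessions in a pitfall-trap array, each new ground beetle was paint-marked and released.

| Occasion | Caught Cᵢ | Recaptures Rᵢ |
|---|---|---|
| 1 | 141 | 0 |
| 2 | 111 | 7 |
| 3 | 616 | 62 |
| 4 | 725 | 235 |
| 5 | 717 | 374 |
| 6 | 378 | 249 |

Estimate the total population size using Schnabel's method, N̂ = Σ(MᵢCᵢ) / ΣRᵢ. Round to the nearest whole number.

N ≈ 2467

Marked at large before each occasion: Mᵢ = Σⱼ<ᵢ (Cⱼ − Rⱼ) → M1=0, M2=141, M3=245, M4=799, M5=1289, M6=1632
Σ MᵢCᵢ = 0·141 + 141·111 + 245·616 + 799·725 + 1289·717 + 1632·378 = 0 + 15651 + 150920 + 579275 + 924213 + 616896 = 2286955
Σ Rᵢ = 0 + 7 + 62 + 235 + 374 + 249 = 927
N̂ = 2286955 / 927 ≈ 2467.0 → 2467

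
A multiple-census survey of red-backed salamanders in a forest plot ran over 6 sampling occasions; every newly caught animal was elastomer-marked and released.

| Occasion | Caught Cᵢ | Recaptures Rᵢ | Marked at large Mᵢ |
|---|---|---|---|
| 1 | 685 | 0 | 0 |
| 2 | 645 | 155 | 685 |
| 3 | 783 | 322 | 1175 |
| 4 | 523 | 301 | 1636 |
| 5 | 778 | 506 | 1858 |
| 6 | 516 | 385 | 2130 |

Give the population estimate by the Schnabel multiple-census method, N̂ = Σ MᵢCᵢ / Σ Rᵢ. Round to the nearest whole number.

N ≈ 2853

Σ MᵢCᵢ = 0·685 + 685·645 + 1175·783 + 1636·523 + 1858·778 + 2130·516 = 0 + 441825 + 920025 + 855628 + 1445524 + 1099080 = 4762082
Σ Rᵢ = 0 + 155 + 322 + 301 + 506 + 385 = 1669
N̂ = 4762082 / 1669 ≈ 2853.3 → 2853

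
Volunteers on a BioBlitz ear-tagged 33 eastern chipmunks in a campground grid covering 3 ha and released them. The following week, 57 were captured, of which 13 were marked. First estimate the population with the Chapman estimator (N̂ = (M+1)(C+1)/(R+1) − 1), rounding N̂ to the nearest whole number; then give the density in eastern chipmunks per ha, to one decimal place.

N̂ = 34·58/14 − 1 = 1972/14 − 1 ≈ 139.9 → 140
Density = N̂ / area = 140 / 3 ≈ 46.67 → 46.7 per ha

density ≈ 46.7 eastern chipmunks per ha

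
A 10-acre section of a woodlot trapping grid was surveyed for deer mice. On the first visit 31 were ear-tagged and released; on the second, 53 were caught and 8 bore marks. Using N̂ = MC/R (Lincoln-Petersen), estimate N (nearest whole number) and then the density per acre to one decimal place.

N̂ = 31·53/8 = 1643/8 ≈ 205.4 → 205
Density = N̂ / area = 205 / 10 ≈ 20.50 → 20.5 per acre

density ≈ 20.5 deer mice per acre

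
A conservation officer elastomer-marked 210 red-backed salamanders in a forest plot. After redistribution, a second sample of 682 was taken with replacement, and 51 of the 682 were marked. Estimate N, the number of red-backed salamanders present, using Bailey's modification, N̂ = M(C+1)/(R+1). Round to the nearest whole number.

N̂ = 210·(682+1)/(51+1) = 210·683/52 = 143430/52 ≈ 2758.3 → 2758

N ≈ 2758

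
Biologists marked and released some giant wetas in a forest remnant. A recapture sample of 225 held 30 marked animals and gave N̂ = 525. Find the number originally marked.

From N = M·C/R: M = N·R / C = 525·30 / 225 = 15750 / 225 = 70.

M = 70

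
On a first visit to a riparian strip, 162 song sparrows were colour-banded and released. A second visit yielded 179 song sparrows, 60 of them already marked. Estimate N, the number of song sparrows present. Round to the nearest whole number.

N = (162 × 179) / 60 = 28998 / 60 ≈ 483.3 → 483

N ≈ 483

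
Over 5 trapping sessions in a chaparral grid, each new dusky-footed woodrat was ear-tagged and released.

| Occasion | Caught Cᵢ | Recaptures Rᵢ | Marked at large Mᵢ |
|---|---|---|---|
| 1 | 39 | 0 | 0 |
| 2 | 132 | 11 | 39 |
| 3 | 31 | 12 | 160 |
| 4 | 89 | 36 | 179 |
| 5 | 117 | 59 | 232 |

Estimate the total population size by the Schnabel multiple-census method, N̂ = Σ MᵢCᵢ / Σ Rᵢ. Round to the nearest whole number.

Σ MᵢCᵢ = 0·39 + 39·132 + 160·31 + 179·89 + 232·117 = 0 + 5148 + 4960 + 15931 + 27144 = 53183
Σ Rᵢ = 0 + 11 + 12 + 36 + 59 = 118
N̂ = 53183 / 118 ≈ 450.7 → 451

N ≈ 451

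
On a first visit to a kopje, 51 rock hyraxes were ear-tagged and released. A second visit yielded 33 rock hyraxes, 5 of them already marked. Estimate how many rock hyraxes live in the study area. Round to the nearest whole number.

Lincoln-Petersen assumes M/N = R/C, so N = M·C / R.
N = (51 × 33) / 5 = 1683 / 5 ≈ 336.6 → 337

N ≈ 337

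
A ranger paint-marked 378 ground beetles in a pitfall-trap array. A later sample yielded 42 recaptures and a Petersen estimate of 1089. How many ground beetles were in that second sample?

C = 121

From N = M·C/R: C = N·R / M = 1089·42 / 378 = 45738 / 378 = 121.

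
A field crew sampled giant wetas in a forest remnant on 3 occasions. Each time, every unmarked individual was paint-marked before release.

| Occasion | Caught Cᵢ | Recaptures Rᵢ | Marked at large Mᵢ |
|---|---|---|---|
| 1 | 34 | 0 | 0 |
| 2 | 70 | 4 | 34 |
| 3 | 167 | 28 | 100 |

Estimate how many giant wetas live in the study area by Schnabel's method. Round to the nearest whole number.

Σ MᵢCᵢ = 0·34 + 34·70 + 100·167 = 0 + 2380 + 16700 = 19080
Σ Rᵢ = 0 + 4 + 28 = 32
N̂ = 19080 / 32 ≈ 596.2 → 596

N ≈ 596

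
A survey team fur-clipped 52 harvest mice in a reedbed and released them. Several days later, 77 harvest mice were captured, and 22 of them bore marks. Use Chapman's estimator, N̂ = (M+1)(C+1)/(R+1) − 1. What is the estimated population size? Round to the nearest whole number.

N ≈ 179

N̂ = (52+1)(77+1)/(22+1) − 1 = 53·78/23 − 1
= 4134/23 − 1 ≈ 179.7 − 1 ≈ 178.7 → 179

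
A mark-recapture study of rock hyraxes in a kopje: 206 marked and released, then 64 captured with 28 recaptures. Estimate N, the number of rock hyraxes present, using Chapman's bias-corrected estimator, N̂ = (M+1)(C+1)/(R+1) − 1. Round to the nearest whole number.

N̂ = (206+1)(64+1)/(28+1) − 1 = 207·65/29 − 1
= 13455/29 − 1 ≈ 464.0 − 1 ≈ 463.0 → 463

N ≈ 463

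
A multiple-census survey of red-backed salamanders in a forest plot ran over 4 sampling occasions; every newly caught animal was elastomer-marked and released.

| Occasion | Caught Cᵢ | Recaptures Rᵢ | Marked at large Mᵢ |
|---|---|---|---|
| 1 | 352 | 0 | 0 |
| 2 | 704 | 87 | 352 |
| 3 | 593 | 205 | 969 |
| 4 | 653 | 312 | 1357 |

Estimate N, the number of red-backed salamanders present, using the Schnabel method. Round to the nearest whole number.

Σ MᵢCᵢ = 0·352 + 352·704 + 969·593 + 1357·653 = 0 + 247808 + 574617 + 886121 = 1708546
Σ Rᵢ = 0 + 87 + 205 + 312 = 604
N̂ = 1708546 / 604 ≈ 2828.7 → 2829

N ≈ 2829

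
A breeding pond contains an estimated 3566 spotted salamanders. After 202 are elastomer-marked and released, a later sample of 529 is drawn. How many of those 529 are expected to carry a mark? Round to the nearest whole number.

expected recaptures ≈ 30

The marked fraction of the population is 202/3566, so in a sample of 529 expect C·(M/N) marked.
E[R] = 202 × 529 / 3566 = 106858 / 3566 ≈ 30.0 → 30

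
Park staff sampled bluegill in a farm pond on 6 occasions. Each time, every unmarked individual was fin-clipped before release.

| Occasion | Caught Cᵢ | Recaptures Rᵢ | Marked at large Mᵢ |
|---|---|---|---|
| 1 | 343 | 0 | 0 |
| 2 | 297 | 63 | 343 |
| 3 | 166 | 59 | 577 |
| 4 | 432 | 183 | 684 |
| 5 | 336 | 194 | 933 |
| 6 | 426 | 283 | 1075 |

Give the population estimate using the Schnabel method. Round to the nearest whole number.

Σ MᵢCᵢ = 0·343 + 343·297 + 577·166 + 684·432 + 933·336 + 1075·426 = 0 + 101871 + 95782 + 295488 + 313488 + 457950 = 1264579
Σ Rᵢ = 0 + 63 + 59 + 183 + 194 + 283 = 782
N̂ = 1264579 / 782 ≈ 1617.1 → 1617

N ≈ 1617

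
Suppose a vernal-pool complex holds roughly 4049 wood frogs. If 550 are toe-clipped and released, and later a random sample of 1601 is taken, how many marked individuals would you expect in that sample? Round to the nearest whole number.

The marked fraction of the population is 550/4049, so in a sample of 1601 expect C·(M/N) marked.
E[R] = 550 × 1601 / 4049 = 880550 / 4049 ≈ 217.47 → 217

expected recaptures ≈ 217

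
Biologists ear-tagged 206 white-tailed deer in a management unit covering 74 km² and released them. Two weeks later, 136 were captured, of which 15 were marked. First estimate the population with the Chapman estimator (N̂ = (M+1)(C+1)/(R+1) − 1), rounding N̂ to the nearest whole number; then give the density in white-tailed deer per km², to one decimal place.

density ≈ 23.9 white-tailed deer per km²

N̂ = 207·137/16 − 1 = 28359/16 − 1 ≈ 1771.4 → 1771
Density = N̂ / area = 1771 / 74 ≈ 23.93 → 23.9 per km²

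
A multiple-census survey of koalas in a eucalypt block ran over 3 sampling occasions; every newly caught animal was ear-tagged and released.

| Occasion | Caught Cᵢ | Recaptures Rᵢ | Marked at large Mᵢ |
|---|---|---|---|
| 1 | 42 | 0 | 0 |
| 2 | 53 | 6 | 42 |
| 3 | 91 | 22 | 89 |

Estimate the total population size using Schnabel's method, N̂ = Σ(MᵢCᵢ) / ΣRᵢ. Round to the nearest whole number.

Σ MᵢCᵢ = 0·42 + 42·53 + 89·91 = 0 + 2226 + 8099 = 10325
Σ Rᵢ = 0 + 6 + 22 = 28
N̂ = 10325 / 28 ≈ 368.8 → 369

N ≈ 369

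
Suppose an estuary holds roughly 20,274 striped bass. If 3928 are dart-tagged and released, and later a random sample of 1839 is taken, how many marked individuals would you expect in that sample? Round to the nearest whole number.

expected recaptures ≈ 356

Expected recaptures E[R] = M·C / N.
E[R] = 3928 × 1839 / 20274 = 7223592 / 20274 ≈ 356.3 → 356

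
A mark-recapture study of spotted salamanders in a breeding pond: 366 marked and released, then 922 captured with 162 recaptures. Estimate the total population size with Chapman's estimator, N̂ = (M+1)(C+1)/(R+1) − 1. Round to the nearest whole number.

N ≈ 2077

N̂ = (366+1)(922+1)/(162+1) − 1 = 367·923/163 − 1
= 338741/163 − 1 ≈ 2078.2 − 1 ≈ 2077.2 → 2077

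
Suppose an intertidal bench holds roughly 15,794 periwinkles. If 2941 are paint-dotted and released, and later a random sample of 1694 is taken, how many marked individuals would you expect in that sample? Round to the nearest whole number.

Expected recaptures E[R] = M·C / N.
E[R] = 2941 × 1694 / 15794 = 4982054 / 15794 ≈ 315.4 → 315

expected recaptures ≈ 315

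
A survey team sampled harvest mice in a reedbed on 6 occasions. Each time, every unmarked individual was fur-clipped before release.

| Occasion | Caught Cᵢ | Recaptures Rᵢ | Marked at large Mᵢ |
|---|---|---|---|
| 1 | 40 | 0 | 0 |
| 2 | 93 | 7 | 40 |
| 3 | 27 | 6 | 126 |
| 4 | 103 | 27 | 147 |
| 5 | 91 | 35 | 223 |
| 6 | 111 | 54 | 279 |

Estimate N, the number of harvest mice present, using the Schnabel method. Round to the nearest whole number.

Σ MᵢCᵢ = 0·40 + 40·93 + 126·27 + 147·103 + 223·91 + 279·111 = 0 + 3720 + 3402 + 15141 + 20293 + 30969 = 73525
Σ Rᵢ = 0 + 7 + 6 + 27 + 35 + 54 = 129
N̂ = 73525 / 129 ≈ 570.0 → 570

N ≈ 570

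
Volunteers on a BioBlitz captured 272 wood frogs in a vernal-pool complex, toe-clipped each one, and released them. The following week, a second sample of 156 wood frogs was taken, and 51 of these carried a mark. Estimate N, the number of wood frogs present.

The marked fraction in the recapture sample should equal the marked fraction in the population: 51/156 = 272/N.
N = (272 × 156) / 51 = 42432 / 51 = 832

N = 832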